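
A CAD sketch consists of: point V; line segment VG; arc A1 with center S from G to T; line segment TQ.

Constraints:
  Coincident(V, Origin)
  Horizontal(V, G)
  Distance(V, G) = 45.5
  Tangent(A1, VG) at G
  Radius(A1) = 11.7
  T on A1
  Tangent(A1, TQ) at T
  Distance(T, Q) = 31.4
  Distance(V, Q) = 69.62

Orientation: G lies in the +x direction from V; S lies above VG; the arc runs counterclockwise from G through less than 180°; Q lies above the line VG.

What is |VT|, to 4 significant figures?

58.58

Checks: ∠(SG, GV) = 90.00° ✓; |ST| = 11.70 ✓; ∠(ST, TQ) = 90.00° ✓; |TQ| = 31.40 ✓; |VQ| = 69.62 ✓.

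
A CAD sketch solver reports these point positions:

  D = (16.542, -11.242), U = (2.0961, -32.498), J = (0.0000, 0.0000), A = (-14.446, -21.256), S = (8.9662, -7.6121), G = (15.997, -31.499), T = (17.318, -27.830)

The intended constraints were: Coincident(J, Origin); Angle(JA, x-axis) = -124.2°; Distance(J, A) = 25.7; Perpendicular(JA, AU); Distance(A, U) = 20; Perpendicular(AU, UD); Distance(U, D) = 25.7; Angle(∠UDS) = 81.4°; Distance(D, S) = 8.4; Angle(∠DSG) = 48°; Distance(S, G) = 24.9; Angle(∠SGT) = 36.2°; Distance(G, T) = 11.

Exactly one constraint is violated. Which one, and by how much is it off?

Distance(G, T) = 11 — off by 7.10.

J = (0.00, 0.00) ✓; JA at -124.2° ✓; |JA| = 25.70 ✓; ∠(JA, AU) = 90.00° ✓; |AU| = 20.00 ✓; ∠(AU, UD) = 90.00° ✓; |UD| = 25.70 ✓; ∠UDS = 81.40° ✓; |DS| = 8.401 ✓; ∠DSG = 48.00° ✓; |SG| = 24.90 ✓; ∠SGT = 36.20° ✓; |GT| = 3.900 ✗.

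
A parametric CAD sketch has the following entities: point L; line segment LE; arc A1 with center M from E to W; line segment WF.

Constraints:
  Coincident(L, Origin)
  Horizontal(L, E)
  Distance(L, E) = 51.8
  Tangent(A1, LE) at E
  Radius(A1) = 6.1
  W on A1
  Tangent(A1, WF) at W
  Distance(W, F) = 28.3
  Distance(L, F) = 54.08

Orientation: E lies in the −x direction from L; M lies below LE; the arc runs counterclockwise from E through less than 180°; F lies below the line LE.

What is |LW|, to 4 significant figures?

57.77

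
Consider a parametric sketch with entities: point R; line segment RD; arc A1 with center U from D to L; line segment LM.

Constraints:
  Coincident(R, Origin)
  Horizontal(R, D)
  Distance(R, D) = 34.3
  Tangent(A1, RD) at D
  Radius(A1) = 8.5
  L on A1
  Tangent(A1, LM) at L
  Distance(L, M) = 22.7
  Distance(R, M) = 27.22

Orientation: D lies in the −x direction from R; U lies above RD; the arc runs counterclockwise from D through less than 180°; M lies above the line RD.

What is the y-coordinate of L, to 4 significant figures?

3.854

Checks: |UL| = 8.500 ✓; ∠(UL, LM) = 90.00° ✓; |LM| = 22.70 ✓; |RM| = 27.22 ✓.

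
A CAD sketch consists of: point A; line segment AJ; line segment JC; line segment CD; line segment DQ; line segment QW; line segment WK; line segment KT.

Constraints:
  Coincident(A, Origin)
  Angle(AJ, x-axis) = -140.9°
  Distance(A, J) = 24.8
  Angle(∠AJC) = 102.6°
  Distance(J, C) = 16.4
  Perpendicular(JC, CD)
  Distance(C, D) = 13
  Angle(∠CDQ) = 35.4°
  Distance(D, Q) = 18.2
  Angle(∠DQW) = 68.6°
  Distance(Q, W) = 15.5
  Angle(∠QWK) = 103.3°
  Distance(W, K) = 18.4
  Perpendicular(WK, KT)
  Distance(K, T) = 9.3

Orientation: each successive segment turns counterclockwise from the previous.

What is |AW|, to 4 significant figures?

39.74

A is at the origin; AJ runs at -140.9° with length 24.8, so J = (-19.25, -15.64). ∠AJC = 102.6° gives JC at -63.50° from the x-axis; with |JC| = 16.4, C = (-11.93, -30.32). JC is perpendicular to CD, so CD runs at 26.50°; with |CD| = 13.0, D = (-0.2942, -24.52). ∠CDQ = 35.4° gives DQ at 171.1° from the x-axis; with |DQ| = 18.2, Q = (-18.28, -21.70). ∠DQW = 68.6° gives QW at -77.50° from the x-axis; with |QW| = 15.5, W = (-14.92, -36.83). Then |AW| = |W − A| = 39.74.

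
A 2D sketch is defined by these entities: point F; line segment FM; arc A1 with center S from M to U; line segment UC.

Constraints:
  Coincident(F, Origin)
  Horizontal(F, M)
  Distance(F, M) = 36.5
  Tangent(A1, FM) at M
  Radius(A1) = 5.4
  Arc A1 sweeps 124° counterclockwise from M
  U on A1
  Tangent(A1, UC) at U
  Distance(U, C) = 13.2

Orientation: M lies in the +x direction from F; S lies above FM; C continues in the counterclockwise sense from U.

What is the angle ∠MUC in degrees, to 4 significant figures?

118.0°

F is at the origin; F and M share the same y with |FM| = 36.5 and M on the +x side, so M = (36.50, 0.000). Since A1 is tangent to FM there, SM ⟂ FM, so S = M + (0, 5.4) = (36.50, 5.400). On A1, M sits at bearing -90° from S; a 124° counterclockwise sweep puts U at bearing 34°, so U = S + 5.4·(cos 34°, sin 34°) = (40.98, 8.420). The tangent condition forces SU to be normal to UC, so UC runs along (−sin 34°, cos 34°); with |UC| = 13.2, C = (33.60, 19.36). Then cos ∠MUC = UM·UC / (|UM||UC|), giving 118.0°.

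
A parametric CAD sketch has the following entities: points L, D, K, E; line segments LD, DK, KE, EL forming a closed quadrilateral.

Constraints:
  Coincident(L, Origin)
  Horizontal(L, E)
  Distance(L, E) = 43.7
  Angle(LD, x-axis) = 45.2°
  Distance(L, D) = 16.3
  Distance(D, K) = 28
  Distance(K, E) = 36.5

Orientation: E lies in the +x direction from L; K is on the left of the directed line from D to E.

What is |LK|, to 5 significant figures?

44.242

L is at the origin; LE is horizontal with |LE| = 43.7 and E in +x, so E = (43.7, 0). LD runs at 45.2° with |LD| = 16.3, so D = (11.486, 11.566). K is determined by |DK| = 28.0 and |KE| = 36.5 together: it lies at the intersection of circle(D, 28.0) and circle(E, 36.5). With |DE| = 34.228, the foot of the radical line on DE is 9.1051 from D and the perpendicular offset is √(28.0² − 9.1051²) = 26.478. Taking the left-of-DE solution: K = (29.002, 33.410).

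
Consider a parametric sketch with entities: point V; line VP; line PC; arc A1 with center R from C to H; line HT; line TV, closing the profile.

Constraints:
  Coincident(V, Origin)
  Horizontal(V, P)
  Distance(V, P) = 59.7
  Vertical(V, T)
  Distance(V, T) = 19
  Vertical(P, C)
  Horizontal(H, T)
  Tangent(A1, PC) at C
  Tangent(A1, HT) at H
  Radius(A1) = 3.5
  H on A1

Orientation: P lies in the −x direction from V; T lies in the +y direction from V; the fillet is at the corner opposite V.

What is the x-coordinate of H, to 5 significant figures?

-56.200

V is at the origin; VP is horizontal with |VP| = 59.7 and P on the −x side, so P = (-59.700, 0.0000). VT is vertical with |VT| = 19.0 and T on the +y side, so T = (0.0000, 19.000). The virtual corner opposite V is at (-59.700, 19.000). Tangency of A1 to PC means the radius RC is perpendicular to PC and tangency of A1 to HT means the radius RH is perpendicular to HT, with radius 3.5, so the center R sits 3.5 in from both sides at R = (-56.200, 15.500). That places the tangent points at C = (-59.700, 15.500) on PC and H = (-56.200, 19.000) on HT. So H.x = -56.200.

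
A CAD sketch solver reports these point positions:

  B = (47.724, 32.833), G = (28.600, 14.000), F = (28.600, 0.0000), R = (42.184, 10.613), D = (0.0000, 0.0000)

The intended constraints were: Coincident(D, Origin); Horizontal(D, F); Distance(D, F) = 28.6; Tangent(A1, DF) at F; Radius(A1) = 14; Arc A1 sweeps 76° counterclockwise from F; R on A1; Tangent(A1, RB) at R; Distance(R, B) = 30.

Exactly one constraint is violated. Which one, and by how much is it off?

Distance(R, B) = 30 — off by 7.10.

D = (0.00, 0.00) ✓; D.y = 0.00, F.y = 0.00 ✓; |DF| = 28.60 ✓; ∠(GF, FD) = 90.00° ✓; |GF| = 14.00 ✓; bearing(G→R) − bearing(G→F) = 76.00° ✓; |GR| = 14.00 ✓; ∠(GR, RB) = 90.00° ✓; |RB| = 22.90 ✗.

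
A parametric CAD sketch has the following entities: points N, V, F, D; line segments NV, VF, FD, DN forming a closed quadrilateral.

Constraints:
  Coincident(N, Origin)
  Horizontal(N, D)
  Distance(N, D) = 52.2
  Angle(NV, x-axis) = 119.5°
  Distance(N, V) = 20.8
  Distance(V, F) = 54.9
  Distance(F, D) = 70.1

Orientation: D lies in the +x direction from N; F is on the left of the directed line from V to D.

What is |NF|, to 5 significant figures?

66.506

Checks: |VF| = 54.90 ✓; |FD| = 70.10 ✓.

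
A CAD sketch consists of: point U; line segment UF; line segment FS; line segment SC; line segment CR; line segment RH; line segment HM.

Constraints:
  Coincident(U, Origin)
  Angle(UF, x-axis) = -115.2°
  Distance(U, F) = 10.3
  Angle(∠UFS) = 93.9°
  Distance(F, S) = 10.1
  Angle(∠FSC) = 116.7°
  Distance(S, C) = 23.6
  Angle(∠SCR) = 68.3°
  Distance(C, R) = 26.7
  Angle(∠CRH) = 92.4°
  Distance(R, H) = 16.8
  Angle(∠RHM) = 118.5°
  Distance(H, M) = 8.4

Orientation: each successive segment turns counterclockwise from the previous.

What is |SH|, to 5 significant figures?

19.372

U is at the origin; UF runs at -115.2° with length 10.3, so F = (-4.3855, -9.3197). ∠UFS = 93.9° gives FS at -29.100° from the x-axis; with |FS| = 10.1, S = (4.4396, -14.232). ∠FSC = 116.7° gives SC at 34.200° from the x-axis; with |SC| = 23.6, C = (23.959, -0.96654). ∠SCR = 68.3° gives CR at 145.90° from the x-axis; with |CR| = 26.7, R = (1.8495, 14.003). ∠CRH = 92.4° gives RH at -126.50° from the x-axis; with |RH| = 16.8, H = (-8.1436, 0.49773). Then |SH| = |H − S| = 19.372.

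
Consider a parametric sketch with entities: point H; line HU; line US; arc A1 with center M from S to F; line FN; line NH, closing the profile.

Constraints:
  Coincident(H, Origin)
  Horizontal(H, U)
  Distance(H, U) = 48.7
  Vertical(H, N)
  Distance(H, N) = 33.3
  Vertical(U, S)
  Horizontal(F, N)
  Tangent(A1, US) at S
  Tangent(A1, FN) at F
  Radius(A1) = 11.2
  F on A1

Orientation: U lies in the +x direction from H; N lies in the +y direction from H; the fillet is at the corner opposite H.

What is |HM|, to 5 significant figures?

43.528

H and N share the same x with |HN| = 33.3 and N on the +y side, so N = (0.0000, 33.300). The virtual corner opposite H is at (48.700, 33.300). Tangency of A1 to US means the radius MS is perpendicular to US and the tangent condition forces MF to be normal to FN, with radius 11.2, so the center M sits 11.2 in from both sides at M = (37.500, 22.100). Then |HM| = |M − H| = 43.528.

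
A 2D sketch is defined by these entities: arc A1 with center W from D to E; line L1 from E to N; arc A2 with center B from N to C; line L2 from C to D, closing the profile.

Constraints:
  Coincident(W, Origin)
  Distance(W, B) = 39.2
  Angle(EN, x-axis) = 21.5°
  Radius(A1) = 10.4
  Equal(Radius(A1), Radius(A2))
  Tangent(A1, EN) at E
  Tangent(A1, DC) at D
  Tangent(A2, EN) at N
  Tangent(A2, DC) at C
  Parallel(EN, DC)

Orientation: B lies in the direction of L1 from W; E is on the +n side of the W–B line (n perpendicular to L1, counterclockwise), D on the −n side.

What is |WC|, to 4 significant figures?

40.56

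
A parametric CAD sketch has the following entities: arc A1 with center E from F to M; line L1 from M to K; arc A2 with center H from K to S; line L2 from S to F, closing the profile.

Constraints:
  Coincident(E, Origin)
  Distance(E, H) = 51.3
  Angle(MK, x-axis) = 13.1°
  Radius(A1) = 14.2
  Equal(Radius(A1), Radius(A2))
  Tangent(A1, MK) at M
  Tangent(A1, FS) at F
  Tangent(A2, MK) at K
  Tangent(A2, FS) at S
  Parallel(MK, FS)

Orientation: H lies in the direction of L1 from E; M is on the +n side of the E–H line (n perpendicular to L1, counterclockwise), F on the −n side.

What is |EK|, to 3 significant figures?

53.2

The slot axis is L1's direction at 13.1°, so u = (cos 13.1°, sin 13.1°) = (0.974, 0.227) and n = (−sin 13.1°, cos 13.1°) = (-0.227, 0.974). E is at the origin and H lies 51.3 along u from E, so H = 51.3·u = (50.0, 11.6). Tangency of A1 to both parallel lines with radius 14.2 puts M and F at E ± 14.2·n: M = (-3.22, 13.8), F = (3.22, -13.8). Equal radii place K and S the same way about H: K = H + 14.2·n = (46.7, 25.5), S = H − 14.2·n = (53.2, -2.20). Then |EK| = |K − E| = 53.2.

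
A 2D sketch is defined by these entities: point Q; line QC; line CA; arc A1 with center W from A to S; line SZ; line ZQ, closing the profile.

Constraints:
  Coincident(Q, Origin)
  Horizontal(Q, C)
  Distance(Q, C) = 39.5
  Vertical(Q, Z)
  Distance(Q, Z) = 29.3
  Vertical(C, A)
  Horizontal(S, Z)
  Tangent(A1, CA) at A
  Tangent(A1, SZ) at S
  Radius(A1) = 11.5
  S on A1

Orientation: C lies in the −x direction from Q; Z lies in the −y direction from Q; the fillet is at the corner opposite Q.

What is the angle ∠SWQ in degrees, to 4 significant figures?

122.4°

Q is at the origin; Q and C share the same y with |QC| = 39.5 and C on the −x side, so C = (-39.50, 0.000). QZ is vertical with |QZ| = 29.3 and Z on the −y side, so Z = (0.000, -29.30). The virtual corner opposite Q is at (-39.50, -29.30). Since A1 is tangent to CA there, WA ⟂ CA and tangency of A1 to SZ means the radius WS is perpendicular to SZ, with radius 11.5, so the center W sits 11.5 in from both sides at W = (-28.00, -17.80). That places the tangent points at A = (-39.50, -17.80) on CA and S = (-28.00, -29.30) on SZ. Then cos ∠SWQ = WS·WQ / (|WS||WQ|), giving 122.4°.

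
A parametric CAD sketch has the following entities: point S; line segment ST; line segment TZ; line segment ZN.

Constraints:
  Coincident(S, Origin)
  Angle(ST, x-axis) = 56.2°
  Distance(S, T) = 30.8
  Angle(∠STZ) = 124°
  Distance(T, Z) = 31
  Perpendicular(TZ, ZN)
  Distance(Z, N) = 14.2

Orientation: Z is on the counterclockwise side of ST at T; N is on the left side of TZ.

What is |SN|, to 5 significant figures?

49.537

∠STZ = 124.0°, so TZ runs at 56.2° + (180° − 124.0°) = 112.20° from the x-axis; with |TZ| = 31.0, Z = T + 31.0·(cos 112.20°, sin 112.20°) = (5.4208, 54.296). TZ is perpendicular to ZN; with |ZN| = 14.2 on the left of TZ, N = Z + 14.2·(-0.92587, -0.37784) = (-7.7265, 48.931). Then |SN| = |N − S| = 49.537.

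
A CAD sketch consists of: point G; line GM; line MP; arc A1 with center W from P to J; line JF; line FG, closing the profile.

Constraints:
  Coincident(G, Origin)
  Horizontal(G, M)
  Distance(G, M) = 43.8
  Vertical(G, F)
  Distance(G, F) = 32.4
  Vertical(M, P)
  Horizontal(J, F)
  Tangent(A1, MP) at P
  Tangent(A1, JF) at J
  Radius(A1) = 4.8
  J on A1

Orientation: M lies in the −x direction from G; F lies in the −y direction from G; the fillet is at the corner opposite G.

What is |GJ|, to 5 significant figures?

50.703

G is at the origin; GM is horizontal with |GM| = 43.8 and M on the −x side, so M = (-43.800, 0.0000). GF is vertical with |GF| = 32.4 and F on the −y side, so F = (0.0000, -32.400). The virtual corner opposite G is at (-43.800, -32.400). A1 meets MP tangentially, so WP is at right angles to MP and A1 meets JF tangentially, so WJ is at right angles to JF, with radius 4.8, so the center W sits 4.8 in from both sides at W = (-39.000, -27.600). That places the tangent points at P = (-43.800, -27.600) on MP and J = (-39.000, -32.400) on JF. Then |GJ| = |J − G| = 50.703.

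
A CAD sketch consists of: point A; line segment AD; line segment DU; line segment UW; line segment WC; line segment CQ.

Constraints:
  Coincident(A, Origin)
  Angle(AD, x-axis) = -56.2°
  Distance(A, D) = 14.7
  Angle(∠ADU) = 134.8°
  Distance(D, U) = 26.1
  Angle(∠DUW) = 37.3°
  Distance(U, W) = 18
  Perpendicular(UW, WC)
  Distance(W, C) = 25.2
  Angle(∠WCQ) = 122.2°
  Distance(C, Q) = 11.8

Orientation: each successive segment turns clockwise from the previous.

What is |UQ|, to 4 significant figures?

32.49

The perpendicularity gives WC at right angles to UW, so WC runs at 25.90°; with |WC| = 25.2, C = (17.83, -10.60). ∠WCQ = 122.2° gives CQ at -31.90° from the x-axis; with |CQ| = 11.8, Q = (27.84, -16.84). Then |UQ| = |Q − U| = 32.49.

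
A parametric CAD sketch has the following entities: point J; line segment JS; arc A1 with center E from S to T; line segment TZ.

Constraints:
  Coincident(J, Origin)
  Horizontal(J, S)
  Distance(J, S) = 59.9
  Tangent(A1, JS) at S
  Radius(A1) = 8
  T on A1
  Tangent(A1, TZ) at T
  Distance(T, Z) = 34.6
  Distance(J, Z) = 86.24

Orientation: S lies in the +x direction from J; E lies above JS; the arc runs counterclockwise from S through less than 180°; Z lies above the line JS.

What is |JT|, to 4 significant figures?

67.87

Checks: ∠(ES, SJ) = 90.00° ✓; |ET| = 8.000 ✓; ∠(ET, TZ) = 90.00° ✓; |TZ| = 34.60 ✓; |JZ| = 86.24 ✓.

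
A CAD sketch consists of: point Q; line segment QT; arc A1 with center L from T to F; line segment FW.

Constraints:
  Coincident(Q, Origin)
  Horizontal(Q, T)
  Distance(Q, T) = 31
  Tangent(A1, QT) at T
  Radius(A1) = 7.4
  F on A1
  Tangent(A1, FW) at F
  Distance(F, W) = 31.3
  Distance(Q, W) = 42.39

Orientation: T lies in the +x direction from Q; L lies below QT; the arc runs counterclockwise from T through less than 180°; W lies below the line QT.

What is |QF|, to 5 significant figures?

24.527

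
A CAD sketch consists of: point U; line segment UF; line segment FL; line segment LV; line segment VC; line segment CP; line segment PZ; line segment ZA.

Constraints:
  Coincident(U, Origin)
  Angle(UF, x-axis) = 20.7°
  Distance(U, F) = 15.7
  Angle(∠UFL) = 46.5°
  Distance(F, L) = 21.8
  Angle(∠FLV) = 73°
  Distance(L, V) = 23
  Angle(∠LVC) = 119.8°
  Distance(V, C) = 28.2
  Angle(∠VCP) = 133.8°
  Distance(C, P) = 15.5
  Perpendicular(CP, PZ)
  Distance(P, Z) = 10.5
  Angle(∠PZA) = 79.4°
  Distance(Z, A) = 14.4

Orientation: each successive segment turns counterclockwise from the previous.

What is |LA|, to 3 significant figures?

37.4

U is at the origin; UF runs at 20.7° with length 15.7, so F = (14.7, 5.55). ∠UFL = 46.5° gives FL at 154° from the x-axis; with |FL| = 21.8, L = (-4.94, 15.0). ∠FLV = 73.0° gives LV at -98.8° from the x-axis; with |LV| = 23.0, V = (-8.46, -7.69). ∠LVC = 119.8° gives VC at -38.6° from the x-axis; with |VC| = 28.2, C = (13.6, -25.3). ∠VCP = 133.8° gives CP at 7.60° from the x-axis; with |CP| = 15.5, P = (28.9, -23.2). CP ⟂ PZ, so PZ runs at 97.6°; with |PZ| = 10.5, Z = (27.6, -12.8). ∠PZA = 79.4° gives ZA at -162° from the x-axis; with |ZA| = 14.4, A = (13.9, -17.3). Then |LA| = |A − L| = 37.4.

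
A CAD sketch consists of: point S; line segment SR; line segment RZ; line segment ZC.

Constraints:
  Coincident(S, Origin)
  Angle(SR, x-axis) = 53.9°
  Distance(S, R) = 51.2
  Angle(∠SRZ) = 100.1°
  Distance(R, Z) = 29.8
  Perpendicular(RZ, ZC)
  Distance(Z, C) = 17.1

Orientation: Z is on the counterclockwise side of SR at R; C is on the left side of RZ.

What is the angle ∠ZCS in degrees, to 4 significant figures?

130.7°

S is at the origin; SR runs at 53.9° with length 51.2, so R = 51.2·(cos 53.9°, sin 53.9°) = (30.17, 41.37). ∠SRZ = 100.1°, so RZ runs at 53.9° + (180° − 100.1°) = 133.8° from the x-axis; with |RZ| = 29.8, Z = R + 29.8·(cos 133.8°, sin 133.8°) = (9.541, 62.88). RZ ⟂ ZC; with |ZC| = 17.1 on the left of RZ, C = Z + 17.1·(-0.7218, -0.6921) = (-2.801, 51.04). Then cos ∠ZCS = CZ·CS / (|CZ||CS|), giving 130.7°.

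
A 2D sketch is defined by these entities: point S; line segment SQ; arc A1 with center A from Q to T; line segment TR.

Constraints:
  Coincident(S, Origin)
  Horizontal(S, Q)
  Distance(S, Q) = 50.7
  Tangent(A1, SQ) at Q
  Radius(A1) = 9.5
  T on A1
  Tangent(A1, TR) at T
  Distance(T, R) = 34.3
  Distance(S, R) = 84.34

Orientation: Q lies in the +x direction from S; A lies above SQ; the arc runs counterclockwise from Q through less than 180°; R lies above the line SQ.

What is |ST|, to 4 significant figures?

58.72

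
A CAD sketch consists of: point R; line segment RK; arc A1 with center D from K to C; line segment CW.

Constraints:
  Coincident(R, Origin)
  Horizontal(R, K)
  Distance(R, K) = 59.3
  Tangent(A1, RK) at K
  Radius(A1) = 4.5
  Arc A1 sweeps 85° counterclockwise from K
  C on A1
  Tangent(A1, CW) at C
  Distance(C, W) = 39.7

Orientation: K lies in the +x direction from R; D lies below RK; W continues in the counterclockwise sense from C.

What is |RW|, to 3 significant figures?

67.4

On A1, K sits at bearing 90° from D; an 85° counterclockwise sweep puts C at bearing 175°, so C = D + 4.5·(cos 175°, sin 175°) = (54.8, -4.11). A1 meets CW tangentially, so DC is at right angles to CW, so CW runs along (−sin 175°, cos 175°); with |CW| = 39.7, W = (51.4, -43.7). Then |RW| = |W − R| = 67.4.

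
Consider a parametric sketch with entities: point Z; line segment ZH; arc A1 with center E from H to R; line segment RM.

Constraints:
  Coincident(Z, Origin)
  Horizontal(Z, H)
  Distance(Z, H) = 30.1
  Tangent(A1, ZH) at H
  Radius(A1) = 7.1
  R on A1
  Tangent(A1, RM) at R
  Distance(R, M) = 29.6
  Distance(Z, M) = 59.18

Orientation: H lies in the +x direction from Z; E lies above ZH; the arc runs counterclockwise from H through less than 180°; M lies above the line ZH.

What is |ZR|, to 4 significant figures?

36.23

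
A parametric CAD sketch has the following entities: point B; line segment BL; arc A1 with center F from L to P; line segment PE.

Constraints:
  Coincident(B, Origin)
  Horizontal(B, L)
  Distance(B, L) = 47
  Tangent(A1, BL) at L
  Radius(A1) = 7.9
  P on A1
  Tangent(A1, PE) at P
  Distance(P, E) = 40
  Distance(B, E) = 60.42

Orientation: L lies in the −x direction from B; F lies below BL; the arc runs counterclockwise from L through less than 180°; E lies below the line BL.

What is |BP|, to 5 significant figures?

55.317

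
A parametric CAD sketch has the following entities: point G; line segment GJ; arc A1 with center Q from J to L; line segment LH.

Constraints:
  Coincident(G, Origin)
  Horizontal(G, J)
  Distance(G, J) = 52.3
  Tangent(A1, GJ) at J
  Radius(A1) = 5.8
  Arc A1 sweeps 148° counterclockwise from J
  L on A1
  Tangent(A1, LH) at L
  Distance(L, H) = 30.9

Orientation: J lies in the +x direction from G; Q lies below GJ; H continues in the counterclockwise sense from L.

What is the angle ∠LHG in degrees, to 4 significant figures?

12.24°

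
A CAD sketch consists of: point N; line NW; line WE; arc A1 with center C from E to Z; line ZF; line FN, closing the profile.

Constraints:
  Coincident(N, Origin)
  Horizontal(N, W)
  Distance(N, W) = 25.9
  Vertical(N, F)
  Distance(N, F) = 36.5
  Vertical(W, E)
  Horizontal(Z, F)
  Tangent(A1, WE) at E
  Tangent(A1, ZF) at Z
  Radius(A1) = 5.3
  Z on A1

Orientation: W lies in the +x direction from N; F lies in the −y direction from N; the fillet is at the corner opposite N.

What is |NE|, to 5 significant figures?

40.549

N is at the origin; N and W share the same y with |NW| = 25.9 and W on the +x side, so W = (25.900, 0.0000). NF is vertical with |NF| = 36.5 and F on the −y side, so F = (0.0000, -36.500). The virtual corner opposite N is at (25.900, -36.500). Since A1 is tangent to WE there, CE ⟂ WE and the tangent condition forces CZ to be normal to ZF, with radius 5.3, so the center C sits 5.3 in from both sides at C = (20.600, -31.200). That places the tangent points at E = (25.900, -31.200) on WE and Z = (20.600, -36.500) on ZF. Then |NE| = |E − N| = 40.549.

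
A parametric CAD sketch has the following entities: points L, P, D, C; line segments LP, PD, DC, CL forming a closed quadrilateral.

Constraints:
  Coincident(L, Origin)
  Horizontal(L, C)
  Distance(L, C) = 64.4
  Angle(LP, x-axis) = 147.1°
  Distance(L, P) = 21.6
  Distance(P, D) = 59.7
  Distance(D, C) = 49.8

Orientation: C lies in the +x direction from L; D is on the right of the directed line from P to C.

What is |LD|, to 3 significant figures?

38.8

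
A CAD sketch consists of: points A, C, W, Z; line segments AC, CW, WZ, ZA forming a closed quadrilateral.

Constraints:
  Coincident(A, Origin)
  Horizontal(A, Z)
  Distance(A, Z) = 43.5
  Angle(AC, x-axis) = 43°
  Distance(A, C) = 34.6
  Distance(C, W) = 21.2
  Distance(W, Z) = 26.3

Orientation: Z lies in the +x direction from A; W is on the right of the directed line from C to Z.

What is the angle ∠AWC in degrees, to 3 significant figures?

124°

Checks: |CW| = 21.20 ✓; |WZ| = 26.30 ✓.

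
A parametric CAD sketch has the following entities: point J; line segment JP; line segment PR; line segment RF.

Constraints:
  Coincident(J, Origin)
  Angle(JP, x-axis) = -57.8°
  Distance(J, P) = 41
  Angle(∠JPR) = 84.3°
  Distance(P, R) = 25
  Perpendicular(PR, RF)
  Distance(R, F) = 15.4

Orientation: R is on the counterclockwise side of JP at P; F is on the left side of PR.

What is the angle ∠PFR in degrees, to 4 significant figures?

58.37°

∠JPR = 84.3°, so PR runs at -57.8° + (180° − 84.3°) = 37.90° from the x-axis; with |PR| = 25.0, R = P + 25.0·(cos 37.90°, sin 37.90°) = (41.58, -19.34). PR ⟂ RF; with |RF| = 15.4 on the left of PR, F = R + 15.4·(-0.6143, 0.7891) = (32.12, -7.185). Then cos ∠PFR = FP·FR / (|FP||FR|), giving 58.37°.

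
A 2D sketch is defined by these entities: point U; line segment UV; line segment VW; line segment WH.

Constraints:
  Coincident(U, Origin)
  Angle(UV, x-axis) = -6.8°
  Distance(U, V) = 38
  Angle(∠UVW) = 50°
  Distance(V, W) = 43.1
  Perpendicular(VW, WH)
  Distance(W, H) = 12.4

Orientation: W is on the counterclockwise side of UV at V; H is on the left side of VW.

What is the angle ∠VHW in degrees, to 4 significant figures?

73.95°

U is at the origin; UV runs at -6.8° with length 38.0, so V = 38.0·(cos -6.8°, sin -6.8°) = (37.73, -4.499). ∠UVW = 50.0°, so VW runs at -6.8° + (180° − 50.0°) = 123.2° from the x-axis; with |VW| = 43.1, W = V + 43.1·(cos 123.2°, sin 123.2°) = (14.13, 31.57). The perpendicularity gives WH at right angles to VW; with |WH| = 12.4 on the left of VW, H = W + 12.4·(-0.8368, -0.5476) = (3.757, 24.78). Then cos ∠VHW = HV·HW / (|HV||HW|), giving 73.95°.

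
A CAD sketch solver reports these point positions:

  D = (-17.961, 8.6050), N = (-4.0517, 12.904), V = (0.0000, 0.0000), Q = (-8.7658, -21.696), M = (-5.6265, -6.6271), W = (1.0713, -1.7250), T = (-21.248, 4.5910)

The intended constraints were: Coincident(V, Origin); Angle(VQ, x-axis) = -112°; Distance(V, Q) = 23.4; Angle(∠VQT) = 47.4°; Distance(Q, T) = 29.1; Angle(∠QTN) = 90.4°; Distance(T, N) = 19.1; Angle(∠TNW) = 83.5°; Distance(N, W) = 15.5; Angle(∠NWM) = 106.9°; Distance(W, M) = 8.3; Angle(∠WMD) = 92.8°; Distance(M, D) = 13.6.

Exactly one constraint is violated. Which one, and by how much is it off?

Distance(M, D) = 13.6 — off by 6.00.

V = (0.00, 0.00) ✓; VQ at -112.0° ✓; |VQ| = 23.40 ✓; ∠VQT = 47.40° ✓; |QT| = 29.10 ✓; ∠QTN = 90.40° ✓; |TN| = 19.10 ✓; ∠TNW = 83.50° ✓; |NW| = 15.50 ✓; ∠NWM = 106.9° ✓; |WM| = 8.300 ✓; ∠WMD = 92.80° ✓; |MD| = 19.60 ✗.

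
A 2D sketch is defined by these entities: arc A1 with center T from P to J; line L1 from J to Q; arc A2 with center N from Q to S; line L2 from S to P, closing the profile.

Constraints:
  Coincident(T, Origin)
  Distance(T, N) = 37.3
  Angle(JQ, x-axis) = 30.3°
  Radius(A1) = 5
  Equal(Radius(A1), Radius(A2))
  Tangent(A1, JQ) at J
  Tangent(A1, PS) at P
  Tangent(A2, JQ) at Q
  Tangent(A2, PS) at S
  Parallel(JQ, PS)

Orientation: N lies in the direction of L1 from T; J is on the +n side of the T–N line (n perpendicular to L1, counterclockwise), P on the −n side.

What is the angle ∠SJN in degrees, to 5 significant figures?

7.3730°

Tangency of A1 to both parallel lines with radius 5.0 puts J and P at T ± 5.0·n: J = (-2.5226, 4.3170), P = (2.5226, -4.3170). Equal radii place Q and S the same way about N: Q = N + 5.0·n = (29.682, 23.136), S = N − 5.0·n = (34.727, 14.502). Then cos ∠SJN = JS·JN / (|JS||JN|), giving 7.3730°.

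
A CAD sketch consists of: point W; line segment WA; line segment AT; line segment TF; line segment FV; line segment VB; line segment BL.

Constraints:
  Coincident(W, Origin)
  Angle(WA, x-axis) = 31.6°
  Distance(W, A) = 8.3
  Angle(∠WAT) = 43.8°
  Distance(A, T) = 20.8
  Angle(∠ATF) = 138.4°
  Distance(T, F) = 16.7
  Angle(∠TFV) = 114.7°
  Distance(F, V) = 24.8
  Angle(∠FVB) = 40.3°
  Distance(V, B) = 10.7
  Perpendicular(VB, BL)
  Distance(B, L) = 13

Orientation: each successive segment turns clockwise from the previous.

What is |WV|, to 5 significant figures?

35.337

W is at the origin; WA runs at 31.6° with length 8.3, so A = (7.0693, 4.3491). ∠WAT = 43.8° gives AT at -104.60° from the x-axis; with |AT| = 20.8, T = (1.8263, -15.779). ∠ATF = 138.4° gives TF at -146.20° from the x-axis; with |TF| = 16.7, F = (-12.051, -25.069). ∠TFV = 114.7° gives FV at 148.50° from the x-axis; with |FV| = 24.8, V = (-33.197, -12.111). Then |WV| = |V − W| = 35.337.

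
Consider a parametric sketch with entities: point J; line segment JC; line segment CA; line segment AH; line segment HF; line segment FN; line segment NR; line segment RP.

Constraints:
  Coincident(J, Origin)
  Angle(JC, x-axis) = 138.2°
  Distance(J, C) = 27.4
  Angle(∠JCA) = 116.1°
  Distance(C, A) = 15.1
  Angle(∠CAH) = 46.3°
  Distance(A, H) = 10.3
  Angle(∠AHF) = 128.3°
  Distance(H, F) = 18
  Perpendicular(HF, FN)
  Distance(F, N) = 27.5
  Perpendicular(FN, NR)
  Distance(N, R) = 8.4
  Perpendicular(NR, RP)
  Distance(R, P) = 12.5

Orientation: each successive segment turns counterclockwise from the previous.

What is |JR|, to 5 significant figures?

47.283

J is at the origin; JC runs at 138.2° with length 27.4, so C = (-20.426, 18.263). ∠JCA = 116.1° gives CA at -157.90° from the x-axis; with |CA| = 15.1, A = (-34.417, 12.582). ∠CAH = 46.3° gives AH at -24.200° from the x-axis; with |AH| = 10.3, H = (-25.022, 8.3598). ∠AHF = 128.3° gives HF at 27.500° from the x-axis; with |HF| = 18.0, F = (-9.0556, 16.671). The perpendicularity gives FN at right angles to HF, so FN runs at 117.50°; with |FN| = 27.5, N = (-21.754, 41.064). The perpendicularity gives NR at right angles to FN, so NR runs at -152.50°; with |NR| = 8.4, R = (-29.205, 37.185). Then |JR| = |R − J| = 47.283.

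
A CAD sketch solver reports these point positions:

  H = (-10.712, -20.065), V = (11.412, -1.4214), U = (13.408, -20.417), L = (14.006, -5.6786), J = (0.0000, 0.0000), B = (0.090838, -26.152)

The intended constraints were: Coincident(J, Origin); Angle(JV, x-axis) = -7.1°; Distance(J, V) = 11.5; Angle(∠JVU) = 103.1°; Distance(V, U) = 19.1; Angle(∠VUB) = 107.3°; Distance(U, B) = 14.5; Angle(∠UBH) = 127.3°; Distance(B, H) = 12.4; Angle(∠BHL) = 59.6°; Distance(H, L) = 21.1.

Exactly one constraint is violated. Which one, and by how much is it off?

Distance(H, L) = 21.1 — off by 7.50.

J = (0.00, 0.00) ✓; JV at -7.100° ✓; |JV| = 11.50 ✓; ∠JVU = 103.1° ✓; |VU| = 19.10 ✓; ∠VUB = 107.3° ✓; |UB| = 14.50 ✓; ∠UBH = 127.3° ✓; |BH| = 12.40 ✓; ∠BHL = 59.60° ✓; |HL| = 28.60 ✗.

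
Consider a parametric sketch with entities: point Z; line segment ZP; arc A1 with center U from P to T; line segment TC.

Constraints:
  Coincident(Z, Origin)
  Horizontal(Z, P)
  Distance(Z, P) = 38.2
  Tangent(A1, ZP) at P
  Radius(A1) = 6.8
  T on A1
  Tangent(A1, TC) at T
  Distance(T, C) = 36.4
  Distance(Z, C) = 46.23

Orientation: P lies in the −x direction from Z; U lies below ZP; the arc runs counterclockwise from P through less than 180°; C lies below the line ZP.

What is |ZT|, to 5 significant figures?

45.034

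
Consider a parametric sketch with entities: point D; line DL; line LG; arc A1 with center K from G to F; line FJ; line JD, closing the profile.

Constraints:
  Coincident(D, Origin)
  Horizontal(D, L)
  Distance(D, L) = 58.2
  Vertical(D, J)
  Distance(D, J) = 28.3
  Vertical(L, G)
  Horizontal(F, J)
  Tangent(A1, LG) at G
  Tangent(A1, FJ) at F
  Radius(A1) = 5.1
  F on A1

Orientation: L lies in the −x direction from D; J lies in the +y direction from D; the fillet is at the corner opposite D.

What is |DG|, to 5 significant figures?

62.654

D is at the origin; D and L share the same y with |DL| = 58.2 and L on the −x side, so L = (-58.200, 0.0000). DJ is vertical with |DJ| = 28.3 and J on the +y side, so J = (0.0000, 28.300). The virtual corner opposite D is at (-58.200, 28.300). Since A1 is tangent to LG there, KG ⟂ LG and since A1 is tangent to FJ there, KF ⟂ FJ, with radius 5.1, so the center K sits 5.1 in from both sides at K = (-53.100, 23.200). That places the tangent points at G = (-58.200, 23.200) on LG and F = (-53.100, 28.300) on FJ. Then |DG| = |G − D| = 62.654.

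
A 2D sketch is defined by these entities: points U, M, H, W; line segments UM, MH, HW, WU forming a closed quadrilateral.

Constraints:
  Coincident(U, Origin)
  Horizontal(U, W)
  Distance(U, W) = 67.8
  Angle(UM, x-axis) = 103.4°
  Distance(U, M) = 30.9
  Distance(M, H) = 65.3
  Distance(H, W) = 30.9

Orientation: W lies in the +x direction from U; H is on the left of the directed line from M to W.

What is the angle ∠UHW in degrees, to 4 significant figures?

81.44°

Checks: U.y = 0.00, W.y = 0.00 ✓; |MH| = 65.30 ✓; |HW| = 30.90 ✓.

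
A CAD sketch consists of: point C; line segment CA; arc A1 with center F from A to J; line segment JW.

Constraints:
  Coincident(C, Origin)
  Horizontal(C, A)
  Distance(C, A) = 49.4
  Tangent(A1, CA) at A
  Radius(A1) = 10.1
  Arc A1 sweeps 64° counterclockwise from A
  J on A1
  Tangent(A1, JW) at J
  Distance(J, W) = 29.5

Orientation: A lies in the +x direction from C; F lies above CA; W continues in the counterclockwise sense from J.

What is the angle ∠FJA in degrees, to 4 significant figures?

58.00°

A1 meets CA tangentially, so FA is at right angles to CA, so F = A + (0, 10.1) = (49.40, 10.10). On A1, A sits at bearing -90° from F; a 64° counterclockwise sweep puts J at bearing -26°, so J = F + 10.1·(cos -26°, sin -26°) = (58.48, 5.672). Then cos ∠FJA = JF·JA / (|JF||JA|), giving 58.00°.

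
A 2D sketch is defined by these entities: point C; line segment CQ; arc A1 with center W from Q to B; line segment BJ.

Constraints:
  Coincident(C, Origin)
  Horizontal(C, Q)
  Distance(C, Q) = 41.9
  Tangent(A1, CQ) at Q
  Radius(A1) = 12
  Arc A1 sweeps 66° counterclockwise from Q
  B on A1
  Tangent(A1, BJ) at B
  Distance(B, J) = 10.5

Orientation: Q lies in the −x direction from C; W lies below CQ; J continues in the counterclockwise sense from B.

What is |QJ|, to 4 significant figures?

22.61

C is at the origin; C and Q share the same y with |CQ| = 41.9 and Q on the −x side, so Q = (-41.90, 0.000). Since A1 is tangent to CQ there, WQ ⟂ CQ, so W = Q + (0, -12) = (-41.90, -12.00). On A1, Q sits at bearing 90° from W; a 66° counterclockwise sweep puts B at bearing 156°, so B = W + 12.0·(cos 156°, sin 156°) = (-52.86, -7.119). The tangent condition forces WB to be normal to BJ, so BJ runs along (−sin 156°, cos 156°); with |BJ| = 10.5, J = (-57.13, -16.71). Then |QJ| = |J − Q| = 22.61.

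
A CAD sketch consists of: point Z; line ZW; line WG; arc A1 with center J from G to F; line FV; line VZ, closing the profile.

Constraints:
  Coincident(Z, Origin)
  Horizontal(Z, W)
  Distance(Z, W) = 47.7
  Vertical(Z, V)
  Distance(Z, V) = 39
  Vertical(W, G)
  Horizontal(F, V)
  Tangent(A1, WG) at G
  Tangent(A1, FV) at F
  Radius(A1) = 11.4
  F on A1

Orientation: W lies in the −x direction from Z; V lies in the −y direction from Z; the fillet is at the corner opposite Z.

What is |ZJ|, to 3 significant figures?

45.6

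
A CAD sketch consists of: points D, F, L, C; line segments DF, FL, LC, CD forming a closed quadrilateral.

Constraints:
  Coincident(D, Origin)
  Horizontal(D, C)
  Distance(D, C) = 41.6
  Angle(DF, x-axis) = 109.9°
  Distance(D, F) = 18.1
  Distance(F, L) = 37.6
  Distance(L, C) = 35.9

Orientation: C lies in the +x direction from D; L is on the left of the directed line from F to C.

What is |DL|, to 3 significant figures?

43.3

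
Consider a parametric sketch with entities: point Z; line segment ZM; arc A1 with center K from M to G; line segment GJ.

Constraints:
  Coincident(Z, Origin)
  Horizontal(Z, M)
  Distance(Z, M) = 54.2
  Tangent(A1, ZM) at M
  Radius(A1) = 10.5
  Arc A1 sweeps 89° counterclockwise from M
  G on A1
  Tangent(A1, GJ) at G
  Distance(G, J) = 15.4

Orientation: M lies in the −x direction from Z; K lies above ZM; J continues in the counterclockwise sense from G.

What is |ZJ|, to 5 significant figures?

50.474

On A1, M sits at bearing -90° from K; an 89° counterclockwise sweep puts G at bearing -1°, so G = K + 10.5·(cos -1°, sin -1°) = (-43.702, 10.317). The tangent condition forces KG to be normal to GJ, so GJ runs along (−sin -1°, cos -1°); with |GJ| = 15.4, J = (-43.433, 25.714). Then |ZJ| = |J − Z| = 50.474.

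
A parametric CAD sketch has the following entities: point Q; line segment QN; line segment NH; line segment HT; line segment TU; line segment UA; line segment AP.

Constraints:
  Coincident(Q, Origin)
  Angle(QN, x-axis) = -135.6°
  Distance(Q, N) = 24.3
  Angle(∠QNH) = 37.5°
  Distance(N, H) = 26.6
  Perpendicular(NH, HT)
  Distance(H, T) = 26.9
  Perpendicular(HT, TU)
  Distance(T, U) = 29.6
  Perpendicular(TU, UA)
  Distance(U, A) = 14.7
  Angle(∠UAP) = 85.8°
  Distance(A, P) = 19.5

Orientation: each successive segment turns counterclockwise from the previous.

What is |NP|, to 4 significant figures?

21.36

Q is at the origin; QN runs at -135.6° with length 24.3, so N = (-17.36, -17.00). ∠QNH = 37.5° gives NH at 6.900° from the x-axis; with |NH| = 26.6, H = (9.046, -13.81). NH is perpendicular to HT, so HT runs at 96.90°; with |HT| = 26.9, T = (5.814, 12.90). HT is perpendicular to TU, so TU runs at -173.1°; with |TU| = 29.6, U = (-23.57, 9.343). TU ⟂ UA, so UA runs at -83.10°; with |UA| = 14.7, A = (-21.81, -5.251). ∠UAP = 85.8° gives AP at 11.10° from the x-axis; with |AP| = 19.5, P = (-2.670, -1.496). Then |NP| = |P − N| = 21.36.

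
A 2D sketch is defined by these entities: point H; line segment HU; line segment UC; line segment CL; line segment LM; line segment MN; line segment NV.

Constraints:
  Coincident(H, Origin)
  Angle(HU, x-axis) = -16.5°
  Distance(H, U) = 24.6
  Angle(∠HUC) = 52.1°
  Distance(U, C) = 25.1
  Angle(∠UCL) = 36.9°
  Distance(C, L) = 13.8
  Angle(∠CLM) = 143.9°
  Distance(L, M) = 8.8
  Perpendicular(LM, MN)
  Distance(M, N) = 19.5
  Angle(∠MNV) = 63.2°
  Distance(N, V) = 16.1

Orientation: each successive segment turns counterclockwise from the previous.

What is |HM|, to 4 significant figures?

14.77

H is at the origin; HU runs at -16.5° with length 24.6, so U = (23.59, -6.987). ∠HUC = 52.1° gives UC at 111.4° from the x-axis; with |UC| = 25.1, C = (14.43, 16.38). ∠UCL = 36.9° gives CL at -105.5° from the x-axis; with |CL| = 13.8, L = (10.74, 3.085). ∠CLM = 143.9° gives LM at -69.40° from the x-axis; with |LM| = 8.8, M = (13.84, -5.153). Then |HM| = |M − H| = 14.77.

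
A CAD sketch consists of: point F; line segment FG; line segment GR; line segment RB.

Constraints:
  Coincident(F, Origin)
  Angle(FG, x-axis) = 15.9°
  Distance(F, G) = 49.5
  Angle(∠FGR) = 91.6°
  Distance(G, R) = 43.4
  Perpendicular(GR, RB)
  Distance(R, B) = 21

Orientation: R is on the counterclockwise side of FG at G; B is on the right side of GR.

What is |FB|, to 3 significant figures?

83.5

∠FGR = 91.6°, so GR runs at 15.9° + (180° − 91.6°) = 104° from the x-axis; with |GR| = 43.4, R = G + 43.4·(cos 104°, sin 104°) = (36.9, 55.6). GR ⟂ RB; with |RB| = 21.0 on the right of GR, B = R + 21.0·(0.969, 0.247) = (57.2, 60.8). Then |FB| = |B − F| = 83.5.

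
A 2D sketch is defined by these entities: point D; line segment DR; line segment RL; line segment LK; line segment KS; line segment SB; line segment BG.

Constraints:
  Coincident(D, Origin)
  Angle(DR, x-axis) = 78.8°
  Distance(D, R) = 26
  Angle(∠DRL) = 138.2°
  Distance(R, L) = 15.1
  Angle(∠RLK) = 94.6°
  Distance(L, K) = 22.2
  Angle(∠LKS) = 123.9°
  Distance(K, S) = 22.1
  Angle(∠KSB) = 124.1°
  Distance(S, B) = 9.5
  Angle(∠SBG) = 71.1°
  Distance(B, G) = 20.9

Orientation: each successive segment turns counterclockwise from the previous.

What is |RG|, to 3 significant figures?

16.5

∠KSB = 124.1° gives SB at -42.0° from the x-axis; with |SB| = 9.5, B = (-18.6, 0.523). ∠SBG = 71.1° gives BG at 66.9° from the x-axis; with |BG| = 20.9, G = (-10.4, 19.7). Then |RG| = |G − R| = 16.5.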